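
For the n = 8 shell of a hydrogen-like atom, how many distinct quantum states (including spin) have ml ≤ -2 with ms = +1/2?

21

Contributions: l=2 → 1; l=3 → 2; l=4 → 3; l=5 → 4; l=6 → 5; l=7 → 6.
Orbitals: 1 + 2 + 3 + 4 + 5 + 6 = 21. With ms fixed to a single value there is one state per orbital, giving 21 states.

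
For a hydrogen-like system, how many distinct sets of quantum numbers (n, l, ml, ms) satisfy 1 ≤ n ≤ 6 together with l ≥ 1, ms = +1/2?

Count contributing orbitals for each principal shell:
n=2 → 3; n=3 → 8; n=4 → 15; n=5 → 24; n=6 → 35.
Orbitals: 3 + 8 + 15 + 24 + 35 = 85. With ms fixed to +1/2 there is one state per orbital, so 85 states.

85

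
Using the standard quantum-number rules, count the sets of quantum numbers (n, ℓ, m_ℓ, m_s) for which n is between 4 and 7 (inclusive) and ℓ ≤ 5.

Go shell by shell, enumerating (ℓ, m_ℓ) with ℓ ≤ 5:
n=4 → 16; n=5 → 25; n=6 → 36; n=7 → 36.
Orbitals: 16 + 25 + 36 + 36 = 113. Including both spin states (m_s = ±1/2) gives 2 × 113 = 226 states.

226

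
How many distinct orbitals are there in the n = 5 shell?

25

The n = 5 shell contains n² = 5² = 25 orbitals.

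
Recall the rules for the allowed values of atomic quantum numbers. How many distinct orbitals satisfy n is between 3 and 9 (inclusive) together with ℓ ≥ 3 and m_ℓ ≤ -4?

Work shell by shell — for each n, count the (ℓ, m_ℓ) pairs that satisfy ℓ ≥ 3 and m_ℓ ≤ -4:
n=5 → 1; n=6 → 3; n=7 → 6; n=8 → 10; n=9 → 15.
Total orbitals: 1 + 3 + 6 + 10 + 15 = 35.

35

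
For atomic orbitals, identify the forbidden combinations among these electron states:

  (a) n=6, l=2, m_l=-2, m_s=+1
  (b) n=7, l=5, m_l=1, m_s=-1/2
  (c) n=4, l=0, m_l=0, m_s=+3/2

(a) has m_s = +1, but an electron's spin must be ±1/2.
(c) has m_s = +3/2, but an electron's spin must be ±1/2.
The remaining set (b) satisfies all four rules.

(a) and (c)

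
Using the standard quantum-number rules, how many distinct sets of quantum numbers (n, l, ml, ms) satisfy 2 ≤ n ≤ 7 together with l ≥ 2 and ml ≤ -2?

For each n in the range, tally the orbitals obeying l ≥ 2 and ml ≤ -2:
n=3 → 1; n=4 → 3; n=5 → 6; n=6 → 10; n=7 → 15.
Orbitals: 1 + 3 + 6 + 10 + 15 = 35. Including both spin states (ms = ±1/2) gives 2 × 35 = 70 states.

70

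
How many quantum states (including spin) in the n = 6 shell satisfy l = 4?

With n = 6 the allowed l are 0, 1, …, 5.
Orbitals with l = 4, by l: l=4 → 9.
Orbitals: 9. Each orbital carries two spin states, so 9 × 2 = 18 states.

18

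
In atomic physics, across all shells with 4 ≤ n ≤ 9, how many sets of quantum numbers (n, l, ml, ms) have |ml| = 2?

Per-shell orbital counts meeting the constraint:
n=4 → 4; n=5 → 6; n=6 → 8; n=7 → 10; n=8 → 12; n=9 → 14.
Orbitals: 4 + 6 + 8 + 10 + 12 + 14 = 54. Including both spin states (ms = ±1/2) gives 2 × 54 = 108 states.

108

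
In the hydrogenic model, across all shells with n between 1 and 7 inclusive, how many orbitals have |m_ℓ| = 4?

Work shell by shell — for each n, count the (ℓ, m_ℓ) pairs that satisfy |m_ℓ| = 4:
n=5 → 2; n=6 → 4; n=7 → 6.
Total orbitals: 2 + 4 + 6 = 12.

12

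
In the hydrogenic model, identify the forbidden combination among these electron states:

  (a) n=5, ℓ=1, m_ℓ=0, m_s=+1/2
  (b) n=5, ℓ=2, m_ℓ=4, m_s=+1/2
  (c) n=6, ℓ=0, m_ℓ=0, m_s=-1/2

(b)

(b) has |m_ℓ| = 4 > ℓ = 2, violating −ℓ ≤ m_ℓ ≤ ℓ.
The remaining sets (a), (c) satisfy all four rules.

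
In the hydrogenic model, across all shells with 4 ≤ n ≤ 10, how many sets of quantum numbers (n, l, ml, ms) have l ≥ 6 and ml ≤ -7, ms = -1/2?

Work shell by shell — for each n, count the (l, ml) pairs that satisfy l ≥ 6 and ml ≤ -7:
n=8 → 1; n=9 → 3; n=10 → 6.
Orbitals: 1 + 3 + 6 = 10. With ms fixed to -1/2 there is one state per orbital, so 10 states.

10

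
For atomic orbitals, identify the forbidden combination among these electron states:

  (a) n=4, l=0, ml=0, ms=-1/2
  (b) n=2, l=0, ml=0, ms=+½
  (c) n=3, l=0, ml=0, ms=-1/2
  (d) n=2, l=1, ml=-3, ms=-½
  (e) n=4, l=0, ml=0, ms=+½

(d)

(d) has |ml| = 3 > l = 1, violating −l ≤ ml ≤ l.
The remaining sets (a), (b), (c), (e) satisfy all four rules.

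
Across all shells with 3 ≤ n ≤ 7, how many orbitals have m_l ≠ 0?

Count contributing orbitals for each principal shell:
n=3 → 6; n=4 → 12; n=5 → 20; n=6 → 30; n=7 → 42.
Total orbitals: 6 + 12 + 20 + 30 + 42 = 110.

110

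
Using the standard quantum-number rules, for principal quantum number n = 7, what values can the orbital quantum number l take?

l is an integer with 0 ≤ l ≤ n−1, so for n = 7: l = 0, 1, 2, 3, 4, 5, 6.

0, 1, 2, 3, 4, 5, 6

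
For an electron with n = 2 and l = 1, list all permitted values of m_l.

m_l takes every integer from −l to +l. With l = 1 that gives the 3 values -1, 0, 1.

-1, 0, 1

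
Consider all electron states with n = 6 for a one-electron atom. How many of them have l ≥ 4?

40

Orbitals with l ≥ 4, by l: l=4 → 9; l=5 → 11.
Orbitals: 9 + 11 = 20. Each orbital carries two spin states, so 20 × 2 = 40 states.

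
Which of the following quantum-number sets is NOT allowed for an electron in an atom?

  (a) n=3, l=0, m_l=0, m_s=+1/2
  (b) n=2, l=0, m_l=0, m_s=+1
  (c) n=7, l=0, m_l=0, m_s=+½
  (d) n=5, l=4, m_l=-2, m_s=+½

(b)

(b) has m_s = +1, but an electron's spin must be ±1/2.
The remaining sets (a), (c), (d) satisfy all four rules.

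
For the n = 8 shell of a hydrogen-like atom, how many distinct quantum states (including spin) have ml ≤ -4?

20

Go through l = 0, …, 7 (the values permitted for n = 8).
The (l, ml) pairs meeting ml ≤ -4 give: l=4 → 1; l=5 → 2; l=6 → 3; l=7 → 4.
Orbitals: 1 + 2 + 3 + 4 = 10. Each orbital carries two spin states, so 10 × 2 = 20 states.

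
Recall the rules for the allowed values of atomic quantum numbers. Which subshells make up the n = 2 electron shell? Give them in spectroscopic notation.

2s, 2p

For n = 2, ℓ runs from 0 to 1. In spectroscopic notation ℓ = 0,1,2,… ↔ s,p,d,f,g,h,i, so the subshells are 2s, 2p.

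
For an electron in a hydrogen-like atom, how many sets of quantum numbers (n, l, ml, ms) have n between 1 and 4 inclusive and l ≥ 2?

Treat each shell separately and count matching orbitals:
n=3 → 5; n=4 → 12.
Orbitals: 5 + 12 = 17. Including both spin states (ms = ±1/2) gives 2 × 17 = 34 states.

34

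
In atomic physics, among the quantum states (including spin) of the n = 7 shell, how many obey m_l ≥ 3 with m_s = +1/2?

With n = 7 the allowed l are 0, 1, …, 6.
Contributions: l=3 → 1; l=4 → 2; l=5 → 3; l=6 → 4.
Orbitals: 1 + 2 + 3 + 4 = 10. With m_s fixed to a single value there is one state per orbital, giving 10 states.

10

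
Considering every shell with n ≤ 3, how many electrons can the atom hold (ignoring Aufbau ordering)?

Total orbitals = 1² + 2² + 3² = 14. Doubling for spin gives 28 electrons.

28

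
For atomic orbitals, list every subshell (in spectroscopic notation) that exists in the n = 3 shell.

3s, 3p, 3d

For n = 3, ℓ runs from 0 to 2. In spectroscopic notation ℓ = 0,1,2,… ↔ s,p,d,f,g,h,i, so the subshells are 3s, 3p, 3d.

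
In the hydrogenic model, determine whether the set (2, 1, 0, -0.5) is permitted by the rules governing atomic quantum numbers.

Allowed

n = 2 is a positive integer. ℓ = 1 satisfies 0 ≤ ℓ ≤ n−1 = 1. m_ℓ = 0 lies in the range −ℓ … +ℓ (here −1 … 1). m_s = -1/2 is one of ±1/2.
All four constraints are satisfied.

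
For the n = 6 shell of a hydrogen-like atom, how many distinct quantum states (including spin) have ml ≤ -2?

Per l-value: l=2 → 1; l=3 → 2; l=4 → 3; l=5 → 4.
Orbitals: 1 + 2 + 3 + 4 = 10. Each orbital carries two spin states, so 10 × 2 = 20 states.

20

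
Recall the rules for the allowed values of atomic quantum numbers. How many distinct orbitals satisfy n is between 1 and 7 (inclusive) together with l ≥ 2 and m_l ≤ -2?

Treat each shell separately and count matching orbitals:
n=3 → 1; n=4 → 3; n=5 → 6; n=6 → 10; n=7 → 15.
Total orbitals: 1 + 3 + 6 + 10 + 15 = 35.

35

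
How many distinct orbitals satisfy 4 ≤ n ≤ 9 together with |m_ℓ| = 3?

42

Count contributing orbitals for each principal shell:
n=4 → 2; n=5 → 4; n=6 → 6; n=7 → 8; n=8 → 10; n=9 → 12.
Total orbitals: 2 + 4 + 6 + 8 + 10 + 12 = 42.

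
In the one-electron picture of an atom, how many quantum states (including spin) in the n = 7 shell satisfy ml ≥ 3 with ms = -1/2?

The n = 7 shell has l = 0 through 6; check each.
Per l-value: l=3 → 1; l=4 → 2; l=5 → 3; l=6 → 4.
Orbitals: 1 + 2 + 3 + 4 = 10. With ms fixed to a single value there is one state per orbital, giving 10 states.

10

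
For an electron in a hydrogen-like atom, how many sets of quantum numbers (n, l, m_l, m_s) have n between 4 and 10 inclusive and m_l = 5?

30

Treat each shell separately and count matching orbitals:
n=6 → 1; n=7 → 2; n=8 → 3; n=9 → 4; n=10 → 5.
Orbitals: 1 + 2 + 3 + 4 + 5 = 15. Including both spin states (m_s = ±1/2) gives 2 × 15 = 30 states.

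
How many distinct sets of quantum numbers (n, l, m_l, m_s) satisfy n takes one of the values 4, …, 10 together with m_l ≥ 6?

Per-shell orbital counts meeting the constraint:
n=7 → 1; n=8 → 3; n=9 → 6; n=10 → 10.
Orbitals: 1 + 3 + 6 + 10 = 20. Including both spin states (m_s = ±1/2) gives 2 × 20 = 40 states.

40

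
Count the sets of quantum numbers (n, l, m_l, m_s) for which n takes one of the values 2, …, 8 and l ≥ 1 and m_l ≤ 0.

For each n in the range, tally the orbitals obeying l ≥ 1 and m_l ≤ 0:
n=2 → 2; n=3 → 5; n=4 → 9; n=5 → 14; n=6 → 20; n=7 → 27; n=8 → 35.
Orbitals: 2 + 5 + 9 + 14 + 20 + 27 + 35 = 112. Including both spin states (m_s = ±1/2) gives 2 × 112 = 224 states.

224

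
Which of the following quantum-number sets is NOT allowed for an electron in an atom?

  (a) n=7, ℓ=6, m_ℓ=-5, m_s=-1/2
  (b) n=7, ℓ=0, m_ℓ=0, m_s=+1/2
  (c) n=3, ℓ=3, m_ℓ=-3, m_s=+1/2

(c)

(c) has ℓ = 3 ≥ n = 3, violating 0 ≤ ℓ ≤ n−1.
The remaining sets (a), (b) satisfy all four rules.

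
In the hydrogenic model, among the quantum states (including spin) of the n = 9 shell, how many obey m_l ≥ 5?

20

Go through l = 0, …, 8 (the values permitted for n = 9).
Per l-value: l=5 → 1; l=6 → 2; l=7 → 3; l=8 → 4.
Orbitals: 1 + 2 + 3 + 4 = 10. Each orbital carries two spin states, so 10 × 2 = 20 states.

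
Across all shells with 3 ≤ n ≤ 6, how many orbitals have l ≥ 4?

29

Count contributing orbitals for each principal shell:
n=5 → 9; n=6 → 20.
Total orbitals: 9 + 20 = 29.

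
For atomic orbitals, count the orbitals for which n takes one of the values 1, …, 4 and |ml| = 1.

Go shell by shell, enumerating (l, ml) with |ml| = 1:
n=2 → 2; n=3 → 4; n=4 → 6.
Total orbitals: 2 + 4 + 6 = 12.

12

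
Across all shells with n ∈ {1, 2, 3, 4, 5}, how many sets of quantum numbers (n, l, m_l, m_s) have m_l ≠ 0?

Count contributing orbitals for each principal shell:
n=2 → 2; n=3 → 6; n=4 → 12; n=5 → 20.
Orbitals: 2 + 6 + 12 + 20 = 40. Including both spin states (m_s = ±1/2) gives 2 × 40 = 80 states.

80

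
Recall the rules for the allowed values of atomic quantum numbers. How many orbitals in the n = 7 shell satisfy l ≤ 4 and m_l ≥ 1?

10

For n = 7, l ranges over 0 … 6.
The (l, m_l) pairs meeting l ≤ 4 and m_l ≥ 1 give: l=1 → 1; l=2 → 2; l=3 → 3; l=4 → 4.
Total orbitals: 1 + 2 + 3 + 4 = 10.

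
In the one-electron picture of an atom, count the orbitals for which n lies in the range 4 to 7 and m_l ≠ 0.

104

Count contributing orbitals for each principal shell:
n=4 → 12; n=5 → 20; n=6 → 30; n=7 → 42.
Total orbitals: 12 + 20 + 30 + 42 = 104.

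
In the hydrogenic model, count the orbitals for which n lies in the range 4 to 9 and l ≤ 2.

54

Count contributing orbitals for each principal shell:
n=4 → 9; n=5 → 9; n=6 → 9; n=7 → 9; n=8 → 9; n=9 → 9.
Total orbitals: 9 + 9 + 9 + 9 + 9 + 9 = 54.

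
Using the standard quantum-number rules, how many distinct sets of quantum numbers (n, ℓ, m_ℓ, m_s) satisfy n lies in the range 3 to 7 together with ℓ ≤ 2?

Count contributing orbitals for each principal shell:
n=3 → 9; n=4 → 9; n=5 → 9; n=6 → 9; n=7 → 9.
Orbitals: 9 + 9 + 9 + 9 + 9 = 45. Including both spin states (m_s = ±1/2) gives 2 × 45 = 90 states.

90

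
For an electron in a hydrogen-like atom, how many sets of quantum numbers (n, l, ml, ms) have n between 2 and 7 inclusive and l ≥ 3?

Go shell by shell, enumerating (l, ml) with l ≥ 3:
n=4 → 7; n=5 → 16; n=6 → 27; n=7 → 40.
Orbitals: 7 + 16 + 27 + 40 = 90. Including both spin states (ms = ±1/2) gives 2 × 90 = 180 states.

180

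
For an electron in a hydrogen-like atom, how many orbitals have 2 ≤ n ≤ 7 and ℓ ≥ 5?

35

Treat each shell separately and count matching orbitals:
n=6 → 11; n=7 → 24.
Total orbitals: 11 + 24 = 35.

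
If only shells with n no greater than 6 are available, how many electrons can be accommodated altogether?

182

Total orbitals = 1² + 2² + 3² + 4² + 5² + 6² = 91. Doubling for spin gives 182 electrons.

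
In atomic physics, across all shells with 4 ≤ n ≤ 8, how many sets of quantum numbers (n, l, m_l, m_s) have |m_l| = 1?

100

Per-shell orbital counts meeting the constraint:
n=4 → 6; n=5 → 8; n=6 → 10; n=7 → 12; n=8 → 14.
Orbitals: 6 + 8 + 10 + 12 + 14 = 50. Including both spin states (m_s = ±1/2) gives 2 × 50 = 100 states.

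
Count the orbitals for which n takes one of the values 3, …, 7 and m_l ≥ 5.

4

Count contributing orbitals for each principal shell:
n=6 → 1; n=7 → 3.
Total orbitals: 1 + 3 = 4.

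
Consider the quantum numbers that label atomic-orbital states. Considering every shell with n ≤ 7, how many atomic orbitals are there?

Total orbitals = 1² + 2² + 3² + 4² + 5² + 6² + 7² = 140.

140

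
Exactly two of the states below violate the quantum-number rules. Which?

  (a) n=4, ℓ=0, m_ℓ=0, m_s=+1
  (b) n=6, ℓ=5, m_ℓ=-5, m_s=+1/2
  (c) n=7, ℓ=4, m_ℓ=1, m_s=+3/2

(a) and (c)

(a) has m_s = +1, but an electron's spin must be ±1/2.
(c) has m_s = +3/2, but an electron's spin must be ±1/2.
The remaining set (b) satisfies all four rules.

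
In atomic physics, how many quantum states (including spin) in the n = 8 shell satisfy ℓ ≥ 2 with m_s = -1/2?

Contributions: ℓ=2 → 5; ℓ=3 → 7; ℓ=4 → 9; ℓ=5 → 11; ℓ=6 → 13; ℓ=7 → 15.
Orbitals: 5 + 7 + 9 + 11 + 13 + 15 = 60. With m_s fixed to a single value there is one state per orbital, giving 60 states.

60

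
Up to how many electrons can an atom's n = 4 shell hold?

32

A shell holds 2n² electrons: 2 × 4² = 2 × 16 = 32.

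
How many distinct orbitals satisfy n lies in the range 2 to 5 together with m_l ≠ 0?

40

Per-shell orbital counts meeting the constraint:
n=2 → 2; n=3 → 6; n=4 → 12; n=5 → 20.
Total orbitals: 2 + 6 + 12 + 20 = 40.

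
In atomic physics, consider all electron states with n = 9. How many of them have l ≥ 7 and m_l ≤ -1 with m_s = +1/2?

15

The n = 9 shell has l = 0 through 8; check each.
The (l, m_l) pairs meeting l ≥ 7 and m_l ≤ -1 give: l=7 → 7; l=8 → 8.
Orbitals: 7 + 8 = 15. With m_s fixed to a single value there is one state per orbital, giving 15 states.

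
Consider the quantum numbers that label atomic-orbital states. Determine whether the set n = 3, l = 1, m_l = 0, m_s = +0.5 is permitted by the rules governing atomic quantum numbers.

Valid

n = 3 is a positive integer. l = 1 satisfies 0 ≤ l ≤ n−1 = 2. m_l = 0 lies in the range −l … +l (here −1 … 1). m_s = +1/2 is one of ±1/2.
All four constraints are satisfied.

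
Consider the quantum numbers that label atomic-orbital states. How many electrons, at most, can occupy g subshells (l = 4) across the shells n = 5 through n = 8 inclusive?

72

A g subshell (l = 4) exists for every n ≥ 5, so shells n = 5, 6, 7, 8 each contribute one — 4 subshells.
Since each g subshell holds 2(2·4+1) = 18 electrons, the total is 4 × 18 = 72.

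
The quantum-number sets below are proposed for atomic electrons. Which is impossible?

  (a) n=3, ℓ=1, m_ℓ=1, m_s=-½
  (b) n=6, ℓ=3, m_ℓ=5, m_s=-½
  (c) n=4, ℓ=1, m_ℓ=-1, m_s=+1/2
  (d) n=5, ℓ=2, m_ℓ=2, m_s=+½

(b)

(b) has |m_ℓ| = 5 > ℓ = 3, violating −ℓ ≤ m_ℓ ≤ ℓ.
The remaining sets (a), (c), (d) satisfy all four rules.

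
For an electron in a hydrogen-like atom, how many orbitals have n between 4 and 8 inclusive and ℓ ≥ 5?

Per-shell orbital counts meeting the constraint:
n=6 → 11; n=7 → 24; n=8 → 39.
Total orbitals: 11 + 24 + 39 = 74.

74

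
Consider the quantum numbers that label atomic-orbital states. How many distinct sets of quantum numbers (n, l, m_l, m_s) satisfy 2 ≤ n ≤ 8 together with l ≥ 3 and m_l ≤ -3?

Work shell by shell — for each n, count the (l, m_l) pairs that satisfy l ≥ 3 and m_l ≤ -3:
n=4 → 1; n=5 → 3; n=6 → 6; n=7 → 10; n=8 → 15.
Orbitals: 1 + 3 + 6 + 10 + 15 = 35. Including both spin states (m_s = ±1/2) gives 2 × 35 = 70 states.

70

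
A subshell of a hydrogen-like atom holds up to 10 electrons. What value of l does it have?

2(2l+1) = 10 ⇒ 2l+1 = 5 ⇒ l = 2.

l = 2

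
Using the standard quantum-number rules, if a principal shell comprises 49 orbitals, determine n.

n² = 49 ⇒ n = 7.

n = 7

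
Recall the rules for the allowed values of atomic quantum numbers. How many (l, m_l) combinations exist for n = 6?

36

The n = 6 shell contains n² = 6² = 36 orbitals.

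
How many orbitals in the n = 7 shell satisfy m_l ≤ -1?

21

The (l, m_l) pairs meeting m_l ≤ -1 give: l=1 → 1; l=2 → 2; l=3 → 3; l=4 → 4; l=5 → 5; l=6 → 6.
Total orbitals: 1 + 2 + 3 + 4 + 5 + 6 = 21.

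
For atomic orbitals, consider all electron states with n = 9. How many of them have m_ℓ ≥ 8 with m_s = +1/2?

1

For n = 9, ℓ ranges over 0 … 8.
Orbitals with m_ℓ ≥ 8, by ℓ: ℓ=8 → 1.
Orbitals: 1. With m_s fixed to a single value there is one state per orbital, giving 1 state.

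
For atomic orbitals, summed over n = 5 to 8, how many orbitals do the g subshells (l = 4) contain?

36

A g subshell (l = 4) exists for every n ≥ 5, so shells n = 5, 6, 7, 8 each contribute one — 4 subshells.
Since each g subshell has 2·4+1 = 9 orbitals, the total is 4 × 9 = 36.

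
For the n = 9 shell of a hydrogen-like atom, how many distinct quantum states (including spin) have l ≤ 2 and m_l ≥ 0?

For n = 9, l ranges over 0 … 8.
Per l-value: l=0 → 1; l=1 → 2; l=2 → 3.
Orbitals: 1 + 2 + 3 = 6. Each orbital carries two spin states, so 6 × 2 = 12 states.

12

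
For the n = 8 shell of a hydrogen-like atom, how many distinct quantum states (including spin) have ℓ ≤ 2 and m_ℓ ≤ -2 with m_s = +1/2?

The n = 8 shell has ℓ = 0 through 7; check each.
Contributions: ℓ=2 → 1.
Orbitals: 1. With m_s fixed to a single value there is one state per orbital, giving 1 state.

1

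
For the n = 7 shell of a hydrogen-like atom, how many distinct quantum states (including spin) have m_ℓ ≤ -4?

12

Go through ℓ = 0, …, 6 (the values permitted for n = 7).
The (ℓ, m_ℓ) pairs meeting m_ℓ ≤ -4 give: ℓ=4 → 1; ℓ=5 → 2; ℓ=6 → 3.
Orbitals: 1 + 2 + 3 = 6. Each orbital carries two spin states, so 6 × 2 = 12 states.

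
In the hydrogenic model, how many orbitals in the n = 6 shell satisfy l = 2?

5

Per l-value: l=2 → 5.
Total orbitals: 5.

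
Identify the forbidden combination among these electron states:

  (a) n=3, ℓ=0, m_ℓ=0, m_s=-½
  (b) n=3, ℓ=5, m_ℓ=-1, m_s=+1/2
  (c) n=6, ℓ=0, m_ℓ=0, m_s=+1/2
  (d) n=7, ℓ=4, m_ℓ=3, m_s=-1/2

(b) has ℓ = 5 ≥ n = 3, violating 0 ≤ ℓ ≤ n−1.
The remaining sets (a), (c), (d) satisfy all four rules.

(b)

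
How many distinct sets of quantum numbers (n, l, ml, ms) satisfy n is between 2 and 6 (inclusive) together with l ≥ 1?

Work shell by shell — for each n, count the (l, ml) pairs that satisfy l ≥ 1:
n=2 → 3; n=3 → 8; n=4 → 15; n=5 → 24; n=6 → 35.
Orbitals: 3 + 8 + 15 + 24 + 35 = 85. Including both spin states (ms = ±1/2) gives 2 × 85 = 170 states.

170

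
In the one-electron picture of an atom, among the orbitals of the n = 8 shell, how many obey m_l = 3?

Orbitals with m_l = 3, by l: l=3 → 1; l=4 → 1; l=5 → 1; l=6 → 1; l=7 → 1.
Total orbitals: 1 + 1 + 1 + 1 + 1 = 5.

5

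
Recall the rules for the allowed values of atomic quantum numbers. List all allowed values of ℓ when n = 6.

ℓ is an integer with 0 ≤ ℓ ≤ n−1, so for n = 6: ℓ = 0, 1, 2, 3, 4, 5.

0, 1, 2, 3, 4, 5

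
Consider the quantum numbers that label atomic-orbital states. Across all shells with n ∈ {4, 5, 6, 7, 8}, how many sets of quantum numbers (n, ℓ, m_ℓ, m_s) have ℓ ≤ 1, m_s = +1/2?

Work shell by shell — for each n, count the (ℓ, m_ℓ) pairs that satisfy ℓ ≤ 1:
n=4 → 4; n=5 → 4; n=6 → 4; n=7 → 4; n=8 → 4.
Orbitals: 4 + 4 + 4 + 4 + 4 = 20. With m_s fixed to +1/2 there is one state per orbital, so 20 states.

20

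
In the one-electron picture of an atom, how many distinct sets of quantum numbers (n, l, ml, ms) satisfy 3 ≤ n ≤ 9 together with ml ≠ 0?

476

Per-shell orbital counts meeting the constraint:
n=3 → 6; n=4 → 12; n=5 → 20; n=6 → 30; n=7 → 42; n=8 → 56; n=9 → 72.
Orbitals: 6 + 12 + 20 + 30 + 42 + 56 + 72 = 238. Including both spin states (ms = ±1/2) gives 2 × 238 = 476 states.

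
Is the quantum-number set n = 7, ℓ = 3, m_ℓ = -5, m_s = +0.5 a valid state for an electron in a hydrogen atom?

Invalid

The magnetic quantum number must satisfy −ℓ ≤ m_ℓ ≤ ℓ. With ℓ = 3, m_ℓ can only be -3, -2, -1, 0, 1, 2, 3, so m_ℓ = -5 is forbidden.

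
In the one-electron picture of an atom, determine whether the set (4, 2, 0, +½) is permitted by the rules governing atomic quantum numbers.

n = 4 is a positive integer. l = 2 satisfies 0 ≤ l ≤ n−1 = 3. ml = 0 lies in the range −l … +l (here −2 … 2). ms = +1/2 is one of ±1/2.
All four constraints are satisfied.

Valid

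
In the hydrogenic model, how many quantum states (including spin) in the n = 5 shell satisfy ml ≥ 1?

20

Contributions: l=1 → 1; l=2 → 2; l=3 → 3; l=4 → 4.
Orbitals: 1 + 2 + 3 + 4 = 10. Each orbital carries two spin states, so 10 × 2 = 20 states.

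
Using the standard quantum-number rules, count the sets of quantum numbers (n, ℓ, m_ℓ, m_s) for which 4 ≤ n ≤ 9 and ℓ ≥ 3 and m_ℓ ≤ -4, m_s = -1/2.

35

Treat each shell separately and count matching orbitals:
n=5 → 1; n=6 → 3; n=7 → 6; n=8 → 10; n=9 → 15.
Orbitals: 1 + 3 + 6 + 10 + 15 = 35. With m_s fixed to -1/2 there is one state per orbital, so 35 states.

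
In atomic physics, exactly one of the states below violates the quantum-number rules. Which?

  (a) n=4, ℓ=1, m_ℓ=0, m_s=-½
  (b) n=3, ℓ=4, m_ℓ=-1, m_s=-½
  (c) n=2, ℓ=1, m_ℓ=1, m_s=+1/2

(b) has ℓ = 4 ≥ n = 3, violating 0 ≤ ℓ ≤ n−1.
The remaining sets (a), (c) satisfy all four rules.

(b)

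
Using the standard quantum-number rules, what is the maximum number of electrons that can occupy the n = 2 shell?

A shell holds 2n² electrons: 2 × 2² = 2 × 4 = 8.

8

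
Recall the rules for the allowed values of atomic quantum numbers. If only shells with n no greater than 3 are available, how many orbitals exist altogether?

Total orbitals = 1² + 2² + 3² = 14.

14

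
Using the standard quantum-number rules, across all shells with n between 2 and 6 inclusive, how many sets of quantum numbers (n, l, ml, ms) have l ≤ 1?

40

For each n in the range, tally the orbitals obeying l ≤ 1:
n=2 → 4; n=3 → 4; n=4 → 4; n=5 → 4; n=6 → 4.
Orbitals: 4 + 4 + 4 + 4 + 4 = 20. Including both spin states (ms = ±1/2) gives 2 × 20 = 40 states.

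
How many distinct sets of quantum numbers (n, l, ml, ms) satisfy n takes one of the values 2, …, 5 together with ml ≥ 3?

8

Per-shell orbital counts meeting the constraint:
n=4 → 1; n=5 → 3.
Orbitals: 1 + 3 = 4. Including both spin states (ms = ±1/2) gives 2 × 4 = 8 states.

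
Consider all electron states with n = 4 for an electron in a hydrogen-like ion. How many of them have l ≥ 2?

24

The n = 4 shell has l = 0 through 3; check each.
The (l, m_l) pairs meeting l ≥ 2 give: l=2 → 5; l=3 → 7.
Orbitals: 5 + 7 = 12. Each orbital carries two spin states, so 12 × 2 = 24 states.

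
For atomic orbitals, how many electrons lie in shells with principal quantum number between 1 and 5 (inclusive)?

110

Shell n has n² orbitals: 1²=1 + 2²=4 + 3²=9 + 4²=16 + 5²=25 = 55 orbitals.
Two spin states per orbital: 2 × 55 = 110 electrons.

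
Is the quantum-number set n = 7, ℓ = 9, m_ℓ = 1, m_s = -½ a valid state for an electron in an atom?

No

The orbital quantum number must satisfy 0 ≤ ℓ ≤ n−1. With n = 7 the allowed ℓ values are 0, 1, 2, 3, 4, 5, 6, so ℓ = 9 is out of range.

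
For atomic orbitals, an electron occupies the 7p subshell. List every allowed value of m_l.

The 7p subshell has l = 1, and m_l takes every integer from −l to +l. With l = 1 that gives the 3 values -1, 0, 1.

-1, 0, 1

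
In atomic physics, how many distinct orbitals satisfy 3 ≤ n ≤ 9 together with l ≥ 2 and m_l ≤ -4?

35

Go shell by shell, enumerating (l, m_l) with l ≥ 2 and m_l ≤ -4:
n=5 → 1; n=6 → 3; n=7 → 6; n=8 → 10; n=9 → 15.
Total orbitals: 1 + 3 + 6 + 10 + 15 = 35.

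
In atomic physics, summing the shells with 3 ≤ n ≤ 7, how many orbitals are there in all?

135

Shell n has n² orbitals: 3²=9 + 4²=16 + 5²=25 + 6²=36 + 7²=49 = 135 orbitals.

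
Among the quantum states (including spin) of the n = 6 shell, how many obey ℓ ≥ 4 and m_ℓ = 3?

Go through ℓ = 0, …, 5 (the values permitted for n = 6).
The (ℓ, m_ℓ) pairs meeting ℓ ≥ 4 and m_ℓ = 3 give: ℓ=4 → 1; ℓ=5 → 1.
Orbitals: 1 + 1 = 2. Each orbital carries two spin states, so 2 × 2 = 4 states.

4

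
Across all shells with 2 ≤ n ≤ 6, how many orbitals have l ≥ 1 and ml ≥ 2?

20

Go shell by shell, enumerating (l, ml) with l ≥ 1 and ml ≥ 2:
n=3 → 1; n=4 → 3; n=5 → 6; n=6 → 10.
Total orbitals: 1 + 3 + 6 + 10 = 20.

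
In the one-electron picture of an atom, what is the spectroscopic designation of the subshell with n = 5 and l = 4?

l = 4 corresponds to the letter 'g', so the subshell is 5g.

5g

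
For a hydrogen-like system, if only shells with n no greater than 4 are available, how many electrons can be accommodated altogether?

60

Total orbitals = 1² + 2² + 3² + 4² = 30. Doubling for spin gives 60 electrons.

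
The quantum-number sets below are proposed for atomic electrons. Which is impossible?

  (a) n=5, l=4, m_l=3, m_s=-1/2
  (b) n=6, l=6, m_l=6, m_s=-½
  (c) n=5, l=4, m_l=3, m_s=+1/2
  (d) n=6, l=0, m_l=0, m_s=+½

(b) has l = 6 ≥ n = 6, violating 0 ≤ l ≤ n−1.
The remaining sets (a), (c), (d) satisfy all four rules.

(b)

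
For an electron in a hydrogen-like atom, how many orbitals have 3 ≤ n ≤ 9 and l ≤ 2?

For each n in the range, tally the orbitals obeying l ≤ 2:
n=3 → 9; n=4 → 9; n=5 → 9; n=6 → 9; n=7 → 9; n=8 → 9; n=9 → 9.
Total orbitals: 9 + 9 + 9 + 9 + 9 + 9 + 9 = 63.

63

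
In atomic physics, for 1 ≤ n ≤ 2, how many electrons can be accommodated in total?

10

Total orbitals = 1² + 2² = 5. Doubling for spin gives 10 electrons.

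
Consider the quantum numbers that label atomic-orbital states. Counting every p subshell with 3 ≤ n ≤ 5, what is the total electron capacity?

A p subshell (l = 1) exists for every n ≥ 2, so shells n = 3, 4, 5 each contribute one — 3 subshells.
Since each p subshell holds 2(2·1+1) = 6 electrons, the total is 3 × 6 = 18.

18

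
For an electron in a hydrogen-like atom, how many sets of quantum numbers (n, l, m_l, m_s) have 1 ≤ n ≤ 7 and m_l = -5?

6

Treat each shell separately and count matching orbitals:
n=6 → 1; n=7 → 2.
Orbitals: 1 + 2 = 3. Including both spin states (m_s = ±1/2) gives 2 × 3 = 6 states.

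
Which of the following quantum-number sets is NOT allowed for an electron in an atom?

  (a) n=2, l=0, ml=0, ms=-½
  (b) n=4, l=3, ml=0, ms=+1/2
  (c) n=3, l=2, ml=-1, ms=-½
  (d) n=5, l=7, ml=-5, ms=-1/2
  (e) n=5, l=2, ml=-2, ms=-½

(d) has l = 7 ≥ n = 5, violating 0 ≤ l ≤ n−1.
The remaining sets (a), (b), (c), (e) satisfy all four rules.

(d)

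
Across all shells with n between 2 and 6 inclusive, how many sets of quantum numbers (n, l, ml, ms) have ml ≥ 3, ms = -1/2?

10

Treat each shell separately and count matching orbitals:
n=4 → 1; n=5 → 3; n=6 → 6.
Orbitals: 1 + 3 + 6 = 10. With ms fixed to -1/2 there is one state per orbital, so 10 states.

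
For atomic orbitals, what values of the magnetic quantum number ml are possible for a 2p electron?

-1, 0, 1

The 2p subshell has l = 1, and ml takes every integer from −l to +l. With l = 1 that gives the 3 values -1, 0, 1.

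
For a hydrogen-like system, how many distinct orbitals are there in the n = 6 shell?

The n = 6 shell contains n² = 6² = 36 orbitals.

36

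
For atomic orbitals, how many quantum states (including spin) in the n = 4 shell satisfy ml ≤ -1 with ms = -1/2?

6

The n = 4 shell has l = 0 through 3; check each.
Contributions: l=1 → 1; l=2 → 2; l=3 → 3.
Orbitals: 1 + 2 + 3 = 6. With ms fixed to a single value there is one state per orbital, giving 6 states.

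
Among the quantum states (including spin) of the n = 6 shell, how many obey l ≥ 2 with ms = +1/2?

The (l, ml) pairs meeting l ≥ 2 give: l=2 → 5; l=3 → 7; l=4 → 9; l=5 → 11.
Orbitals: 5 + 7 + 9 + 11 = 32. With ms fixed to a single value there is one state per orbital, giving 32 states.

32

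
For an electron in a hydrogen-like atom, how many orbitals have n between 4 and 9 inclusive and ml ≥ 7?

Treat each shell separately and count matching orbitals:
n=8 → 1; n=9 → 3.
Total orbitals: 1 + 3 = 4.

4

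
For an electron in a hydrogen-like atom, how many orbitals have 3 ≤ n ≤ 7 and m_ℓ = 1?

Count contributing orbitals for each principal shell:
n=3 → 2; n=4 → 3; n=5 → 4; n=6 → 5; n=7 → 6.
Total orbitals: 2 + 3 + 4 + 5 + 6 = 20.

20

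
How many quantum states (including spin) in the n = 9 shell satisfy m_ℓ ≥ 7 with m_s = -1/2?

3

The n = 9 shell has ℓ = 0 through 8; check each.
Orbitals with m_ℓ ≥ 7, by ℓ: ℓ=7 → 1; ℓ=8 → 2.
Orbitals: 1 + 2 = 3. With m_s fixed to a single value there is one state per orbital, giving 3 states.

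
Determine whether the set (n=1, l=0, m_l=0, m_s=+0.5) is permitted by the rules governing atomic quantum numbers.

n = 1 is a positive integer. l = 0 satisfies 0 ≤ l ≤ n−1 = 0. m_l = 0 lies in the range −l … +l (here 0). m_s = +1/2 is one of ±1/2.
All four constraints are satisfied.

Valid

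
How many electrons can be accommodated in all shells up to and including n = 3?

28

Total orbitals = 1² + 2² + 3² = 14. Doubling for spin gives 28 electrons.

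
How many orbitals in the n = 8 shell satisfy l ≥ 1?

With n = 8 the allowed l are 0, 1, …, 7.
Contributions: l=1 → 3; l=2 → 5; l=3 → 7; l=4 → 9; l=5 → 11; l=6 → 13; l=7 → 15.
Total orbitals: 3 + 5 + 7 + 9 + 11 + 13 + 15 = 63.

63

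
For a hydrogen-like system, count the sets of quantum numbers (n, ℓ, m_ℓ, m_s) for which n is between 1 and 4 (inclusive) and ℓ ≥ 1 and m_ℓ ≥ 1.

20

For each n in the range, tally the orbitals obeying ℓ ≥ 1 and m_ℓ ≥ 1:
n=2 → 1; n=3 → 3; n=4 → 6.
Orbitals: 1 + 3 + 6 = 10. Including both spin states (m_s = ±1/2) gives 2 × 10 = 20 states.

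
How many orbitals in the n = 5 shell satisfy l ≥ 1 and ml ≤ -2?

Go through l = 0, …, 4 (the values permitted for n = 5).
Contributions: l=2 → 1; l=3 → 2; l=4 → 3.
Total orbitals: 1 + 2 + 3 = 6.

6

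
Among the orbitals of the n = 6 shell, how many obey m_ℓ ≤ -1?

Contributions: ℓ=1 → 1; ℓ=2 → 2; ℓ=3 → 3; ℓ=4 → 4; ℓ=5 → 5.
Total orbitals: 1 + 2 + 3 + 4 + 5 = 15.

15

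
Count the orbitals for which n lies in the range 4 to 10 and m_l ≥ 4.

56

Work shell by shell — for each n, count the (l, m_l) pairs that satisfy m_l ≥ 4:
n=5 → 1; n=6 → 3; n=7 → 6; n=8 → 10; n=9 → 15; n=10 → 21.
Total orbitals: 1 + 3 + 6 + 10 + 15 + 21 = 56.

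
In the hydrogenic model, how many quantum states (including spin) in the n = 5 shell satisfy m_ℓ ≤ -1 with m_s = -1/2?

Go through ℓ = 0, …, 4 (the values permitted for n = 5).
Orbitals with m_ℓ ≤ -1, by ℓ: ℓ=1 → 1; ℓ=2 → 2; ℓ=3 → 3; ℓ=4 → 4.
Orbitals: 1 + 2 + 3 + 4 = 10. With m_s fixed to a single value there is one state per orbital, giving 10 states.

10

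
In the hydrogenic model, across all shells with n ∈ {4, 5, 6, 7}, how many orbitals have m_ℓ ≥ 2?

34

Count contributing orbitals for each principal shell:
n=4 → 3; n=5 → 6; n=6 → 10; n=7 → 15.
Total orbitals: 3 + 6 + 10 + 15 = 34.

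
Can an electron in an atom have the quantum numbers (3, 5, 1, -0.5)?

The orbital quantum number must satisfy 0 ≤ ℓ ≤ n−1. With n = 3 the allowed ℓ values are 0, 1, 2, so ℓ = 5 is out of range.

Not allowed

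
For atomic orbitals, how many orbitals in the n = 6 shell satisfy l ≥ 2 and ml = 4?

Go through l = 0, …, 5 (the values permitted for n = 6).
The (l, ml) pairs meeting l ≥ 2 and ml = 4 give: l=4 → 1; l=5 → 1.
Total orbitals: 1 + 1 = 2.

2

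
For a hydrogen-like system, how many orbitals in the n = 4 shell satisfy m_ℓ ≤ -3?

1

Orbitals with m_ℓ ≤ -3, by ℓ: ℓ=3 → 1.
Total orbitals: 1.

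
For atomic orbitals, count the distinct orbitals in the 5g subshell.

A subshell has 2ℓ+1 orbitals; with ℓ = 4, that's 9.

9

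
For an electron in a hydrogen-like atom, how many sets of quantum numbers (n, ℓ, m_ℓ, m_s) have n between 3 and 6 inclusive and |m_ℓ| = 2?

40

For each n in the range, tally the orbitals obeying |m_ℓ| = 2:
n=3 → 2; n=4 → 4; n=5 → 6; n=6 → 8.
Orbitals: 2 + 4 + 6 + 8 = 20. Including both spin states (m_s = ±1/2) gives 2 × 20 = 40 states.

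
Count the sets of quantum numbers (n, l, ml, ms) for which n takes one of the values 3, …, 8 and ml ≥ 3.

70

Per-shell orbital counts meeting the constraint:
n=4 → 1; n=5 → 3; n=6 → 6; n=7 → 10; n=8 → 15.
Orbitals: 1 + 3 + 6 + 10 + 15 = 35. Including both spin states (ms = ±1/2) gives 2 × 35 = 70 states.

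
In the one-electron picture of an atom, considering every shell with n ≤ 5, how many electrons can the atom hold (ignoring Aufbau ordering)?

110

Total orbitals = 1² + 2² + 3² + 4² + 5² = 55. Doubling for spin gives 110 electrons.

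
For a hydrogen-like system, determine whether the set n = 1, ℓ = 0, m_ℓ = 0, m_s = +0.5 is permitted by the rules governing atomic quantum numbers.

n = 1 is a positive integer. ℓ = 0 satisfies 0 ≤ ℓ ≤ n−1 = 0. m_ℓ = 0 lies in the range −ℓ … +ℓ (here 0). m_s = +1/2 is one of ±1/2.
All four constraints are satisfied.

Valid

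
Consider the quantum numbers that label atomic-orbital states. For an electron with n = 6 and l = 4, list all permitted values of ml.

ml takes every integer from −l to +l. With l = 4 that gives the 9 values -4, -3, -2, -1, 0, 1, 2, 3, 4.

-4, -3, -2, -1, 0, 1, 2, 3, 4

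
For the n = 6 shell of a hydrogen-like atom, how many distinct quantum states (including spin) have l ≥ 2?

The (l, ml) pairs meeting l ≥ 2 give: l=2 → 5; l=3 → 7; l=4 → 9; l=5 → 11.
Orbitals: 5 + 7 + 9 + 11 = 32. Each orbital carries two spin states, so 32 × 2 = 64 states.

64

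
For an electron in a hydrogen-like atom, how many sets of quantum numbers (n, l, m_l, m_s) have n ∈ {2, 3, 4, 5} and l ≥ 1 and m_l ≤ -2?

20

Work shell by shell — for each n, count the (l, m_l) pairs that satisfy l ≥ 1 and m_l ≤ -2:
n=3 → 1; n=4 → 3; n=5 → 6.
Orbitals: 1 + 3 + 6 = 10. Including both spin states (m_s = ±1/2) gives 2 × 10 = 20 states.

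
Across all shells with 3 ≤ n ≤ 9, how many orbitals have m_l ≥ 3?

Work shell by shell — for each n, count the (l, m_l) pairs that satisfy m_l ≥ 3:
n=4 → 1; n=5 → 3; n=6 → 6; n=7 → 10; n=8 → 15; n=9 → 21.
Total orbitals: 1 + 3 + 6 + 10 + 15 + 21 = 56.

56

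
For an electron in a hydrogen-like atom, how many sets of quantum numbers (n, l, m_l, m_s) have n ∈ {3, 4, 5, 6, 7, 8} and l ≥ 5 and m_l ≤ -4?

Count contributing orbitals for each principal shell:
n=6 → 2; n=7 → 5; n=8 → 9.
Orbitals: 2 + 5 + 9 = 16. Including both spin states (m_s = ±1/2) gives 2 × 16 = 32 states.

32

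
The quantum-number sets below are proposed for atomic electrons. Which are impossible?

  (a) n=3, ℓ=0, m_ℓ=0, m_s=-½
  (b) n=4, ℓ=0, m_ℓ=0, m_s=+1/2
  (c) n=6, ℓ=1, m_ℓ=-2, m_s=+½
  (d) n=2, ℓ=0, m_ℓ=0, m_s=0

(c) and (d)

(c) has |m_ℓ| = 2 > ℓ = 1, violating −ℓ ≤ m_ℓ ≤ ℓ.
(d) has m_s = 0, but an electron's spin must be ±1/2.
The remaining sets (a), (b) satisfy all four rules.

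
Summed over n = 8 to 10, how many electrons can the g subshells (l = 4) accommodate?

54

A g subshell (l = 4) exists for every n ≥ 5, so shells n = 8, 9, 10 each contribute one — 3 subshells.
Since each g subshell holds 2(2·4+1) = 18 electrons, the total is 3 × 18 = 54.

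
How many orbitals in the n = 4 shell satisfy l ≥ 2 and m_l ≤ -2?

3

The n = 4 shell has l = 0 through 3; check each.
The (l, m_l) pairs meeting l ≥ 2 and m_l ≤ -2 give: l=2 → 1; l=3 → 2.
Total orbitals: 1 + 2 = 3.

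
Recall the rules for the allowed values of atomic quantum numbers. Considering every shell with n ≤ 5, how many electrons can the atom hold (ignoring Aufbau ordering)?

Total orbitals = 1² + 2² + 3² + 4² + 5² = 55. Doubling for spin gives 110 electrons.

110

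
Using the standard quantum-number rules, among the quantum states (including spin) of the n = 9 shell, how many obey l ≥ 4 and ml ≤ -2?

With n = 9 the allowed l are 0, 1, …, 8.
Per l-value: l=4 → 3; l=5 → 4; l=6 → 5; l=7 → 6; l=8 → 7.
Orbitals: 3 + 4 + 5 + 6 + 7 = 25. Each orbital carries two spin states, so 25 × 2 = 50 states.

50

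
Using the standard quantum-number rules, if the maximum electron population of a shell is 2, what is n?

n = 1

2n² = 2 ⇒ n² = 1 ⇒ n = 1.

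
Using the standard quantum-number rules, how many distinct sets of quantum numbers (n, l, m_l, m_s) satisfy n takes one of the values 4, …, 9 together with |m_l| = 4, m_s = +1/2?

Work shell by shell — for each n, count the (l, m_l) pairs that satisfy |m_l| = 4:
n=5 → 2; n=6 → 4; n=7 → 6; n=8 → 8; n=9 → 10.
Orbitals: 2 + 4 + 6 + 8 + 10 = 30. With m_s fixed to +1/2 there is one state per orbital, so 30 states.

30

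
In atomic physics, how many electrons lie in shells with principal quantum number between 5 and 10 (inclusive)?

Shell n has n² orbitals: 5²=25 + 6²=36 + 7²=49 + 8²=64 + 9²=81 + 10²=100 = 355 orbitals.
Two spin states per orbital: 2 × 355 = 710 electrons.

710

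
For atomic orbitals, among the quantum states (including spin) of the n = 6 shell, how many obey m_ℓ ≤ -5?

2

Go through ℓ = 0, …, 5 (the values permitted for n = 6).
The (ℓ, m_ℓ) pairs meeting m_ℓ ≤ -5 give: ℓ=5 → 1.
Orbitals: 1. Each orbital carries two spin states, so 1 × 2 = 2 states.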